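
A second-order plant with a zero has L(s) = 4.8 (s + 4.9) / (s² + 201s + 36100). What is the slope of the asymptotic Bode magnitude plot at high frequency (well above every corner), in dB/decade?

With 1 zero and 2 poles, the high-frequency asymptotic slope is 20 × (1 − 2) = -20 dB/decade.

-20 dB/decade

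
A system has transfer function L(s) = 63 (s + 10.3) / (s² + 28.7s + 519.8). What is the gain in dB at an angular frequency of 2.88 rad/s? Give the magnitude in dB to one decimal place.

|j2.88 + 10.3| = √(2.88² + 10.3²) = 10.7
|(j2.88)² + 28.7(j2.88) + 519.8| = |511.51 + j82.656| = 518.1
|L(j2.88)| = 63 × 10.7 / 518.1 = 1.3004
20 log₁₀(1.3004) = 2.28 dB

2.3 dB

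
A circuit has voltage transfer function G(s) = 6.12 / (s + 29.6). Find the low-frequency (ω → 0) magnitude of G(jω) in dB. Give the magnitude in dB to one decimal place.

G(0) = 6.12 / 29.6 = 0.20676
20 log₁₀(0.20676) = -13.69 dB

-13.7 dB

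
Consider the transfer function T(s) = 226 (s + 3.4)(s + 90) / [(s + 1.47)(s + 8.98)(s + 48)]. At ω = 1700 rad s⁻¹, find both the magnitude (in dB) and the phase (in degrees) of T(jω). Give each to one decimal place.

|j1700 + 3.4| = √(1700² + 3.4²) = 1700
|j1700 + 90| = √(1700² + 90²) = 1702
|j1700 + 1.47| = √(1700² + 1.47²) = 1700
|j1700 + 8.98| = √(1700² + 8.98²) = 1700
|j1700 + 48| = √(1700² + 48²) = 1701
|T(j1700)| = 226 × 1700 × 1702 / (1700 × 1700 × 1701) = 0.13307
20 log₁₀(0.13307) = -17.52 dB
∠(j1700 + 3.4) = arctan(1700/3.4) = 89.89°
∠(j1700 + 90) = arctan(1700/90) = 86.97°
∠(j1700 + 1.47) = arctan(1700/1.47) = 89.95°
∠(j1700 + 8.98) = arctan(1700/8.98) = 89.70°
∠(j1700 + 48) = arctan(1700/48) = 88.38°
∠T(j1700) = 89.89° + 86.97° − (89.95° + 89.70° + 88.38°) = -91.18°

|T| = -17.5 dB, ∠T = -91.2 deg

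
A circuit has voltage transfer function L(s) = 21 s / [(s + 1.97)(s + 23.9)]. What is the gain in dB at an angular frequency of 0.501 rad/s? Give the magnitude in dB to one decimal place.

|j0.501| = 0.501
|j0.501 + 1.97| = √(0.501² + 1.97²) = 2.033
|j0.501 + 23.9| = √(0.501² + 23.9²) = 23.91
|L(j0.501)| = 21 × 0.501 / (2.033 × 23.91) = 0.21652
20 log₁₀(0.21652) = -13.29 dB

-13.3 dB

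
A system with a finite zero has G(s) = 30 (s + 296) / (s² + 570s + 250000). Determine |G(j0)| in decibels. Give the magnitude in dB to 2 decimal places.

-28.99 dB

G(0) = 30 × 296 / 250000 = 0.03552
20 log₁₀(0.03552) = -28.991 dB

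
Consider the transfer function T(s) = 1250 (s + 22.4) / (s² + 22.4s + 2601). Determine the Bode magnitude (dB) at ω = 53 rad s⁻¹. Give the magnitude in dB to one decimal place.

|j53 + 22.4| = √(53² + 22.4²) = 57.54
|(j53)² + 22.4(j53) + 2601| = |-208 + j1187.2| = 1205
|T(j53)| = 1250 × 57.54 / 1205 = 59.674
20 log₁₀(59.674) = 35.52 dB

35.5 dB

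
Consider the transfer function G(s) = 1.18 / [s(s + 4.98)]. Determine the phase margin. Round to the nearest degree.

87 deg

Gain crossover: |G(jω)| = 1 at ω ≈ 0.237 rad/s.
∠G(j0.237) = −90° − arctan(0.237/4.98) ≈ -92.72°
PM = 180° + (-92.72°) = 87.28°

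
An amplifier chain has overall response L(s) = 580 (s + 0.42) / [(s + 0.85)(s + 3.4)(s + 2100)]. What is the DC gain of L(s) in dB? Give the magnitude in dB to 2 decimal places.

L(0) = 580 × 0.42 / (0.85 × 3.4 × 2100) = 0.040138
20 log₁₀(0.040138) = -27.929 dB

-27.93 dB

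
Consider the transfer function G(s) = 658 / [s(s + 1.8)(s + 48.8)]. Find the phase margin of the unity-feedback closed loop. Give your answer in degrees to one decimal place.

Gain crossover: |G(jω)| = 1 at ω ≈ 3.45 rad s⁻¹.
∠G(j3.45) = −90° − arctan(3.45/1.8) − arctan(3.45/48.8) ≈ -156.52°
PM = 180° + (-156.52°) = 23.48°

23.5 deg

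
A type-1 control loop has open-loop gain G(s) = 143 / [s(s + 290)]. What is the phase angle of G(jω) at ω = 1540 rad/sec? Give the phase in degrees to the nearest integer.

∠(j1540 + 290) = arctan(1540/290) = 79.34°
∠(j1540) = 90.00°
∠G(j1540) = − (79.34° + 90.00°) = -169.34°

-169°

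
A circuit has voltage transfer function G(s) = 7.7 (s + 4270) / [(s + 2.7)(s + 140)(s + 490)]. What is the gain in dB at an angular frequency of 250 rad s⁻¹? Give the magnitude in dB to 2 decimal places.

|j250 + 4270| = √(250² + 4270²) = 4277
|j250 + 2.7| = √(250² + 2.7²) = 250
|j250 + 140| = √(250² + 140²) = 286.5
|j250 + 490| = √(250² + 490²) = 550.1
|G(j250)| = 7.7 × 4277 / (250 × 286.5 × 550.1) = 0.00083578
20 log₁₀(0.00083578) = -61.558 dB

-61.56 dB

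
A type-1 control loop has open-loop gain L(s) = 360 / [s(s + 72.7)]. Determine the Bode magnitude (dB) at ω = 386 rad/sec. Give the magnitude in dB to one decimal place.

-52.5 dB

|j386 + 72.7| = √(386² + 72.7²) = 392.8
|j386| = 386
|L(j386)| = 360 / (392.8 × 386) = 0.0023744
20 log₁₀(0.0023744) = -52.49 dB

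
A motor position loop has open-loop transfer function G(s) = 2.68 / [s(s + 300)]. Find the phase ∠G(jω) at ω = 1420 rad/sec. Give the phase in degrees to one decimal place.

∠(j1420 + 300) = arctan(1420/300) = 78.07°
∠(j1420) = 90.00°
∠G(j1420) = − (78.07° + 90.00°) = -168.07°

-168.1°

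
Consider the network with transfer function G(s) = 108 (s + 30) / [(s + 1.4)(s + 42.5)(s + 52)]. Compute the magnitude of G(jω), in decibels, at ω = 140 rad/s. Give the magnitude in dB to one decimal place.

-45.9 dB

|j140 + 30| = √(140² + 30²) = 143.2
|j140 + 1.4| = √(140² + 1.4²) = 140
|j140 + 42.5| = √(140² + 42.5²) = 146.3
|j140 + 52| = √(140² + 52²) = 149.3
|G(j140)| = 108 × 143.2 / (140 × 146.3 × 149.3) = 0.0050546
20 log₁₀(0.0050546) = -45.93 dB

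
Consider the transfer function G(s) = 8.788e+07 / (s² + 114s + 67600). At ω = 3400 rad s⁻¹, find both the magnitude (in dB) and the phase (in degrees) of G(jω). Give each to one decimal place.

|(j3400)² + 114(j3400) + 67600| = |-1.1492e+07 + j3.876e+05| = 1.15e+07
|G(j3400)| = 8.788e+07 / 1.15e+07 = 7.6424
20 log₁₀(7.6424) = 17.66 dB
∠[(j3400)² + 114(j3400) + 67600] = ∠[-1.1492e+07 + j3.876e+05] = 178.07°
∠G(j3400) = −178.07° = -178.07°

|G| = 17.7 dB, ∠G = -178.1°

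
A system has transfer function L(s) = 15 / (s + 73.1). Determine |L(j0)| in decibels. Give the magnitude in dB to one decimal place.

L(0) = 15 / 73.1 = 0.2052
20 log₁₀(0.2052) = -13.76 dB

-13.8 dB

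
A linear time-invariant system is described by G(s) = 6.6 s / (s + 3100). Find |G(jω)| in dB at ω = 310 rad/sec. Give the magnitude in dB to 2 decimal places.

-3.65 dB

|j310| = 310
|j310 + 3100| = √(310² + 3100²) = 3115
|G(j310)| = 6.6 × 310 / 3115 = 0.65672
20 log₁₀(0.65672) = -3.652 dB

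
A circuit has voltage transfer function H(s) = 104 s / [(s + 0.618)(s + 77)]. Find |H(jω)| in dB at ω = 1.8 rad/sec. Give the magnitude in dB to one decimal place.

2.1 dB

|j1.8| = 1.8
|j1.8 + 0.618| = √(1.8² + 0.618²) = 1.903
|j1.8 + 77| = √(1.8² + 77²) = 77.02
|H(j1.8)| = 104 × 1.8 / (1.903 × 77.02) = 1.2771
20 log₁₀(1.2771) = 2.12 dB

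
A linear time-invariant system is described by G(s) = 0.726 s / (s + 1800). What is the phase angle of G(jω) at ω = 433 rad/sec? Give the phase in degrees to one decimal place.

∠(j433) = 90.00°
∠(j433 + 1800) = arctan(433/1800) = 13.53°
∠G(j433) = 90.00° − 13.53° = 76.47°

76.5°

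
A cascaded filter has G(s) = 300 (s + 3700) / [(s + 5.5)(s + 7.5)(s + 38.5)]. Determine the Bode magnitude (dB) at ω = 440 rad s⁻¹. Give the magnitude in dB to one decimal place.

|j440 + 3700| = √(440² + 3700²) = 3726
|j440 + 5.5| = √(440² + 5.5²) = 440
|j440 + 7.5| = √(440² + 7.5²) = 440.1
|j440 + 38.5| = √(440² + 38.5²) = 441.7
|G(j440)| = 300 × 3726 / (440 × 440.1 × 441.7) = 0.01307
20 log₁₀(0.01307) = -37.67 dB

-37.7 dB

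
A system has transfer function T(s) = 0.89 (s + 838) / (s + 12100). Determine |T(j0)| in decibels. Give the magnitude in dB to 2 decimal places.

T(0) = 0.89 × 838 / 12100 = 0.061638
20 log₁₀(0.061638) = -24.203 dB

-24.20 dB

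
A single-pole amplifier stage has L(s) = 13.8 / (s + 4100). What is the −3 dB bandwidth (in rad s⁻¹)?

4100 rad s⁻¹

For a single-pole low-pass, the −3 dB point is at the pole: ω = 4100 rad s⁻¹.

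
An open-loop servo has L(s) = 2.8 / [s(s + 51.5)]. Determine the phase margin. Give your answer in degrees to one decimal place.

Gain crossover: |L(jω)| = 1 at ω ≈ 0.0544 rad/sec.
∠L(j0.0544) = −90° − arctan(0.0544/51.5) ≈ -90.06°
PM = 180° + (-90.06°) = 89.94°

89.9°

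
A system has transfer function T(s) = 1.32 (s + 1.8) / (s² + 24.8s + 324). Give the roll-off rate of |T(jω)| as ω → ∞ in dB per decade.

-20 dB/decade

With 1 zero and 2 poles, the high-frequency asymptotic slope is 20 × (1 − 2) = -20 dB/decade.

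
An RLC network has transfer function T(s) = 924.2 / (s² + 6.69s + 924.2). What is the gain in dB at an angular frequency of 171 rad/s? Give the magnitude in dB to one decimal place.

-29.7 dB

|(j171)² + 6.69(j171) + 924.2| = |-28317 + j1144| = 2.834e+04
|T(j171)| = 924.2 / 2.834e+04 = 0.032611
20 log₁₀(0.032611) = -29.73 dB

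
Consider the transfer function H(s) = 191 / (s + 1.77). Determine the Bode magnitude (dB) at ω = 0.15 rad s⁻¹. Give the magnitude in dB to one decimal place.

|j0.15 + 1.77| = √(0.15² + 1.77²) = 1.776
|H(j0.15)| = 191 / 1.776 = 107.52
20 log₁₀(107.52) = 40.63 dB

40.6 dB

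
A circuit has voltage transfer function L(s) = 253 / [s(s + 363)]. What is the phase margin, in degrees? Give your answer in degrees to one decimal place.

Gain crossover: |L(jω)| = 1 at ω ≈ 0.697 rad s⁻¹.
∠L(j0.697) = −90° − arctan(0.697/363) ≈ -90.11°
PM = 180° + (-90.11°) = 89.89°

89.9°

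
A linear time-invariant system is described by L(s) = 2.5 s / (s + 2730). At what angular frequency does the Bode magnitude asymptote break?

2730 rad s⁻¹

The single real pole at s = −2730 gives a corner at ω = 2730 rad s⁻¹.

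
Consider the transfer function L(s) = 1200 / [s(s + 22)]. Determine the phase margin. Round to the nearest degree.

Gain crossover: |L(jω)| = 1 at ω ≈ 31.3 rad/sec.
∠L(j31.3) = −90° − arctan(31.3/22) ≈ -144.93°
PM = 180° + (-144.93°) = 35.07°

35 deg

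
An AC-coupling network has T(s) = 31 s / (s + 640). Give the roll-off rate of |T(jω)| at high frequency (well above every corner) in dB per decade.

0 dB/decade

With 1 zero and 1 pole, the high-frequency asymptotic slope is 20 × (1 − 1) = 0 dB/decade.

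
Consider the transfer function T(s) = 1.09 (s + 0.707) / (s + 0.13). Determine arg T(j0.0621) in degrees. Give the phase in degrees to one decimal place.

∠(j0.0621 + 0.707) = arctan(0.0621/0.707) = 5.02°
∠(j0.0621 + 0.13) = arctan(0.0621/0.13) = 25.53°
∠T(j0.0621) = 5.02° − 25.53° = -20.51°

-20.5 deg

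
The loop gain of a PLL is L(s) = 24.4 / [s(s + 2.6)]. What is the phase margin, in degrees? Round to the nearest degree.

29°

Gain crossover: |L(jω)| = 1 at ω ≈ 4.61 rad/s.
∠L(j4.61) = −90° − arctan(4.61/2.6) ≈ -150.58°
PM = 180° + (-150.58°) = 29.42°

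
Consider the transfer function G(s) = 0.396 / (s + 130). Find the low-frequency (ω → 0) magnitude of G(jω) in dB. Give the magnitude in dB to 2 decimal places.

-50.32 dB

G(0) = 0.396 / 130 = 0.0030462
20 log₁₀(0.0030462) = -50.325 dB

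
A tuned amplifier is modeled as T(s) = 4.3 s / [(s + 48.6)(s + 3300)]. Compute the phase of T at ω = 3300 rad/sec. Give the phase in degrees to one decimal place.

∠(j3300) = 90.00°
∠(j3300 + 48.6) = arctan(3300/48.6) = 89.16°
∠(j3300 + 3300) = arctan(3300/3300) = 45.00°
∠T(j3300) = 90.00° − (89.16° + 45.00°) = -44.16°

-44.2 deg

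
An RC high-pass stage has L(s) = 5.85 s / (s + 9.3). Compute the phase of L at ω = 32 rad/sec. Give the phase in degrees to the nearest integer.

16°

∠(j32) = 90.00°
∠(j32 + 9.3) = arctan(32/9.3) = 73.79°
∠L(j32) = 90.00° − 73.79° = 16.21°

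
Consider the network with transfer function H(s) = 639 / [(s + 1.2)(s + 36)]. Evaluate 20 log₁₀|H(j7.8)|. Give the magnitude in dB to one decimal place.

6.8 dB

|j7.8 + 1.2| = √(7.8² + 1.2²) = 7.892
|j7.8 + 36| = √(7.8² + 36²) = 36.84
|H(j7.8)| = 639 / (7.892 × 36.84) = 2.1982
20 log₁₀(2.1982) = 6.84 dB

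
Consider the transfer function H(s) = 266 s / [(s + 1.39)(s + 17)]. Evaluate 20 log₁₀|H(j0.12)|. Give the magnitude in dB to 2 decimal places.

2.58 dB

|j0.12| = 0.12
|j0.12 + 1.39| = √(0.12² + 1.39²) = 1.395
|j0.12 + 17| = √(0.12² + 17²) = 17
|H(j0.12)| = 266 × 0.12 / (1.395 × 17) = 1.3458
20 log₁₀(1.3458) = 2.580 dB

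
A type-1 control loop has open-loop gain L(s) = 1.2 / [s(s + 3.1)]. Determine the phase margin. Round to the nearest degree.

Gain crossover: |L(jω)| = 1 at ω ≈ 0.384 rad/s.
∠L(j0.384) = −90° − arctan(0.384/3.1) ≈ -97.06°
PM = 180° + (-97.06°) = 82.94°

83°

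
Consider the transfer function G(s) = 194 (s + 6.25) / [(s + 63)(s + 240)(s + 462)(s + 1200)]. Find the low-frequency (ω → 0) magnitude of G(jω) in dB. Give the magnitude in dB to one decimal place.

-136.8 dB

G(0) = 194 × 6.25 / (63 × 240 × 462 × 1200) = 1.4465e-07
20 log₁₀(1.4465e-07) = -136.79 dB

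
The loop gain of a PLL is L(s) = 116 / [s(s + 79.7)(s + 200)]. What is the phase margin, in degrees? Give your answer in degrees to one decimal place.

Gain crossover: |L(jω)| = 1 at ω ≈ 0.00728 rad/s.
∠L(j0.00728) = −90° − arctan(0.00728/79.7) − arctan(0.00728/200) ≈ -90.01°
PM = 180° + (-90.01°) = 89.99°

90.0°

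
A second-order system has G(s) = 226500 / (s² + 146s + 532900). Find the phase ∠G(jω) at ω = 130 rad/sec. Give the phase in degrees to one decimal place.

-2.1°

∠[(j130)² + 146(j130) + 532900] = ∠[5.16e+05 + j18980] = 2.11°
∠G(j130) = −2.11° = -2.11°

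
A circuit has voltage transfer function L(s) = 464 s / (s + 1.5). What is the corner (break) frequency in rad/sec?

1.5 rad/sec

The single real pole at s = −1.5 gives a corner at ω = 1.5 rad/sec.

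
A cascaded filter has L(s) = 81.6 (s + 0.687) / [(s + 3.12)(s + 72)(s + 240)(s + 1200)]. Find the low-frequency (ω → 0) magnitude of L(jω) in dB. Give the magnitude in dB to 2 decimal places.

L(0) = 81.6 × 0.687 / (3.12 × 72 × 240 × 1200) = 8.665e-07
20 log₁₀(8.665e-07) = -121.245 dB

-121.24 dB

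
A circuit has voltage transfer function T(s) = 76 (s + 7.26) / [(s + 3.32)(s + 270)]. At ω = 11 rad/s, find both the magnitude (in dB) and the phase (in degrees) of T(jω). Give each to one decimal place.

|j11 + 7.26| = √(11² + 7.26²) = 13.18
|j11 + 3.32| = √(11² + 3.32²) = 11.49
|j11 + 270| = √(11² + 270²) = 270.2
|T(j11)| = 76 × 13.18 / (11.49 × 270.2) = 0.32261
20 log₁₀(0.32261) = -9.83 dB
∠(j11 + 7.26) = arctan(11/7.26) = 56.58°
∠(j11 + 3.32) = arctan(11/3.32) = 73.21°
∠(j11 + 270) = arctan(11/270) = 2.33°
∠T(j11) = 56.58° − (73.21° + 2.33°) = -18.96°

|T| = -9.8 dB, ∠T = -19.0°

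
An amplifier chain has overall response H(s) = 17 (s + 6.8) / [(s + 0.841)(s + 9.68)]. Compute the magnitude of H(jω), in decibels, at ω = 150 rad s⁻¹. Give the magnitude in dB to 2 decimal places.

|j150 + 6.8| = √(150² + 6.8²) = 150.2
|j150 + 0.841| = √(150² + 0.841²) = 150
|j150 + 9.68| = √(150² + 9.68²) = 150.3
|H(j150)| = 17 × 150.2 / (150 × 150.3) = 0.11321
20 log₁₀(0.11321) = -18.922 dB

-18.92 dB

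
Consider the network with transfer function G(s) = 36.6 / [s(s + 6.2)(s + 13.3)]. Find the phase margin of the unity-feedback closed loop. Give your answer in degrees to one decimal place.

Gain crossover: |G(jω)| = 1 at ω ≈ 0.442 rad/s.
∠G(j0.442) = −90° − arctan(0.442/6.2) − arctan(0.442/13.3) ≈ -95.99°
PM = 180° + (-95.99°) = 84.01°

84.0°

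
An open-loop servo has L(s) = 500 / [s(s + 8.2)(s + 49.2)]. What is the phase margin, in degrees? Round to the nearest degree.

80°

Gain crossover: |L(jω)| = 1 at ω ≈ 1.23 rad s⁻¹.
∠L(j1.23) = −90° − arctan(1.23/8.2) − arctan(1.23/49.2) ≈ -99.93°
PM = 180° + (-99.93°) = 80.07°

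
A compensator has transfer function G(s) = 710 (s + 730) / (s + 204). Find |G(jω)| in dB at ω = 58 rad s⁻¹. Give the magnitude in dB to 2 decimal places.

|j58 + 730| = √(58² + 730²) = 732.3
|j58 + 204| = √(58² + 204²) = 212.1
|G(j58)| = 710 × 732.3 / 212.1 = 2451.5
20 log₁₀(2451.5) = 67.789 dB

67.79 dB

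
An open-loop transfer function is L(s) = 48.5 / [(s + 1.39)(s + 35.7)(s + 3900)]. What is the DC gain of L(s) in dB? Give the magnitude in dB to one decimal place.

L(0) = 48.5 / (1.39 × 35.7 × 3900) = 0.00025061
20 log₁₀(0.00025061) = -72.02 dB

-72.0 dB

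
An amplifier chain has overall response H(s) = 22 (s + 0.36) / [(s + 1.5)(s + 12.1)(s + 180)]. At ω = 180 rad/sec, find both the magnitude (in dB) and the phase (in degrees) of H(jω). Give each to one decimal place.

|H| = -66.4 dB, ∠H = -130.8°

|j180 + 0.36| = √(180² + 0.36²) = 180
|j180 + 1.5| = √(180² + 1.5²) = 180
|j180 + 12.1| = √(180² + 12.1²) = 180.4
|j180 + 180| = √(180² + 180²) = 254.6
|H(j180)| = 22 × 180 / (180 × 180.4 × 254.6) = 0.00047904
20 log₁₀(0.00047904) = -66.39 dB
∠(j180 + 0.36) = arctan(180/0.36) = 89.89°
∠(j180 + 1.5) = arctan(180/1.5) = 89.52°
∠(j180 + 12.1) = arctan(180/12.1) = 86.15°
∠(j180 + 180) = arctan(180/180) = 45.00°
∠H(j180) = 89.89° − (89.52° + 86.15° + 45.00°) = -130.79°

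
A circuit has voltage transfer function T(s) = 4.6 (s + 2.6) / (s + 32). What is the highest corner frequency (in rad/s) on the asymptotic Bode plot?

Break frequencies occur at each pole and zero magnitude: 2.6 rad/s, 32 rad/s.
The highest is 32 rad/s.

32 rad/s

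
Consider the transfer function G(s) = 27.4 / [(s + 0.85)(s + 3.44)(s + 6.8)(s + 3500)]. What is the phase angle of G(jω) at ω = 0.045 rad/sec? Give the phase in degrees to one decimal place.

-4.2°

∠(j0.045 + 0.85) = arctan(0.045/0.85) = 3.03°
∠(j0.045 + 3.44) = arctan(0.045/3.44) = 0.75°
∠(j0.045 + 6.8) = arctan(0.045/6.8) = 0.38°
∠(j0.045 + 3500) = arctan(0.045/3500) = 0.00°
∠G(j0.045) = − (3.03° + 0.75° + 0.38° + 0.00°) = -4.16°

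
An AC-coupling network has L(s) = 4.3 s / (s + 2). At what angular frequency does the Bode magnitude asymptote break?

2 rad/sec

The single real pole at s = −2 gives a corner at ω = 2 rad/sec.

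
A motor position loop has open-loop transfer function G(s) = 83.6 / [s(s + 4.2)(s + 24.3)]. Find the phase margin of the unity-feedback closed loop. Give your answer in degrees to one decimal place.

Gain crossover: |G(jω)| = 1 at ω ≈ 0.804 rad/sec.
∠G(j0.804) = −90° − arctan(0.804/4.2) − arctan(0.804/24.3) ≈ -102.73°
PM = 180° + (-102.73°) = 77.27°

77.3°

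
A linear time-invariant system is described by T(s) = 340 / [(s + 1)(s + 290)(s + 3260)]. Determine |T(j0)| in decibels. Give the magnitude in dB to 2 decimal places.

T(0) = 340 / (1 × 290 × 3260) = 0.00035964
20 log₁₀(0.00035964) = -68.883 dB

-68.88 dB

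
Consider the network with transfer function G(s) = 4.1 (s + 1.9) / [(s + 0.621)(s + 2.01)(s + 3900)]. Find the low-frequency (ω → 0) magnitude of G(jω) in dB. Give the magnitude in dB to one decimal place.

-55.9 dB

G(0) = 4.1 × 1.9 / (0.621 × 2.01 × 3900) = 0.0016002
20 log₁₀(0.0016002) = -55.92 dB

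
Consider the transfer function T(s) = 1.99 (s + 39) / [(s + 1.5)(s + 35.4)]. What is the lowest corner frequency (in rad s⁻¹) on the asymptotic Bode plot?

Break frequencies occur at each pole and zero magnitude: 1.5 rad s⁻¹, 35.4 rad s⁻¹, 39 rad s⁻¹.
The lowest is 1.5 rad s⁻¹.

1.5 rad s⁻¹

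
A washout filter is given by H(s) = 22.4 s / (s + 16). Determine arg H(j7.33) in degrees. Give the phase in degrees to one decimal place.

65.4°

∠(j7.33) = 90.00°
∠(j7.33 + 16) = arctan(7.33/16) = 24.61°
∠H(j7.33) = 90.00° − 24.61° = 65.39°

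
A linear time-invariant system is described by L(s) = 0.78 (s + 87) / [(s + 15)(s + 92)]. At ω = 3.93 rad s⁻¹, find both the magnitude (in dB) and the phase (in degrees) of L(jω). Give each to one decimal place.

|j3.93 + 87| = √(3.93² + 87²) = 87.09
|j3.93 + 15| = √(3.93² + 15²) = 15.51
|j3.93 + 92| = √(3.93² + 92²) = 92.08
|L(j3.93)| = 0.78 × 87.09 / (15.51 × 92.08) = 0.047573
20 log₁₀(0.047573) = -26.45 dB
∠(j3.93 + 87) = arctan(3.93/87) = 2.59°
∠(j3.93 + 15) = arctan(3.93/15) = 14.68°
∠(j3.93 + 92) = arctan(3.93/92) = 2.45°
∠L(j3.93) = 2.59° − (14.68° + 2.45°) = -14.54°

|L| = -26.5 dB, ∠L = -14.5 deg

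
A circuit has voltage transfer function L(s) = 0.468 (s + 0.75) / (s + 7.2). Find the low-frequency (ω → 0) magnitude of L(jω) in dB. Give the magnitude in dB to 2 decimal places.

-26.24 dB

L(0) = 0.468 × 0.75 / 7.2 = 0.04875
20 log₁₀(0.04875) = -26.241 dB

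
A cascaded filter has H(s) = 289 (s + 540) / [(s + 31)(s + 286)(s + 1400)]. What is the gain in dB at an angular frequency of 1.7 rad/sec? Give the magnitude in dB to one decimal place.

-38.0 dB

|j1.7 + 540| = √(1.7² + 540²) = 540
|j1.7 + 31| = √(1.7² + 31²) = 31.05
|j1.7 + 286| = √(1.7² + 286²) = 286
|j1.7 + 1400| = √(1.7² + 1400²) = 1400
|H(j1.7)| = 289 × 540 / (31.05 × 286 × 1400) = 0.012554
20 log₁₀(0.012554) = -38.02 dB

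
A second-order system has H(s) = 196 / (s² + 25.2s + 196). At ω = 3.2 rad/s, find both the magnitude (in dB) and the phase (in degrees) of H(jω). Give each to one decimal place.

|H| = -0.3 dB, ∠H = -23.5°

|(j3.2)² + 25.2(j3.2) + 196| = |185.76 + j80.64| = 202.5
|H(j3.2)| = 196 / 202.5 = 0.96786
20 log₁₀(0.96786) = -0.28 dB
∠[(j3.2)² + 25.2(j3.2) + 196] = ∠[185.76 + j80.64] = 23.47°
∠H(j3.2) = −23.47° = -23.47°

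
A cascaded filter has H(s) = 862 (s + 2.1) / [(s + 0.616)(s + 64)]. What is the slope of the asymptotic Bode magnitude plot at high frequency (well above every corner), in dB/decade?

-20 dB/decade

With 1 zero and 2 poles, the high-frequency asymptotic slope is 20 × (1 − 2) = -20 dB/decade.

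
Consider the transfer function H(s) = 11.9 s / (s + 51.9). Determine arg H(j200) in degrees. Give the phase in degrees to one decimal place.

∠(j200) = 90.00°
∠(j200 + 51.9) = arctan(200/51.9) = 75.45°
∠H(j200) = 90.00° − 75.45° = 14.55°

14.5°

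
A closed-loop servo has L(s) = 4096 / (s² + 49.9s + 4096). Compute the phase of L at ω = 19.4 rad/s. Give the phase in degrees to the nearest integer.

-15°

∠[(j19.4)² + 49.9(j19.4) + 4096] = ∠[3719.6 + j968.06] = 14.59°
∠L(j19.4) = −14.59° = -14.59°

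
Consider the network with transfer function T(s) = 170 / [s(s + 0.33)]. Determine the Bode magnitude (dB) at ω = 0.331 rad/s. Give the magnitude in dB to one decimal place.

|j0.331 + 0.33| = √(0.331² + 0.33²) = 0.4674
|j0.331| = 0.331
|T(j0.331)| = 170 / (0.4674 × 0.331) = 1098.8
20 log₁₀(1098.8) = 60.82 dB

60.8 dB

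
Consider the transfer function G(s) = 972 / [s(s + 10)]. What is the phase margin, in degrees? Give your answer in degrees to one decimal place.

Gain crossover: |G(jω)| = 1 at ω ≈ 30.4 rad/sec.
∠G(j30.4) = −90° − arctan(30.4/10) ≈ -161.78°
PM = 180° + (-161.78°) = 18.22°

18.2°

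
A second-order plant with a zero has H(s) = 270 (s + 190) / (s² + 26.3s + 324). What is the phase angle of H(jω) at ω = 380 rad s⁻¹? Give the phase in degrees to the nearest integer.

-113 deg

∠(j380 + 190) = arctan(380/190) = 63.43°
∠[(j380)² + 26.3(j380) + 324] = ∠[-1.4408e+05 + j9994] = 176.03°
∠H(j380) = 63.43° − 176.03° = -112.60°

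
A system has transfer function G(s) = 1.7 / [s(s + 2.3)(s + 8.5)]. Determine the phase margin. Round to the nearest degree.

Gain crossover: |G(jω)| = 1 at ω ≈ 0.0869 rad/sec.
∠G(j0.0869) = −90° − arctan(0.0869/2.3) − arctan(0.0869/8.5) ≈ -92.75°
PM = 180° + (-92.75°) = 87.25°

87 deg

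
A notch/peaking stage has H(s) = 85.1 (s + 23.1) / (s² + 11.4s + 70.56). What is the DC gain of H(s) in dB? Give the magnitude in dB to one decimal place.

H(0) = 85.1 × 23.1 / 70.56 = 27.86
20 log₁₀(27.86) = 28.90 dB

28.9 dB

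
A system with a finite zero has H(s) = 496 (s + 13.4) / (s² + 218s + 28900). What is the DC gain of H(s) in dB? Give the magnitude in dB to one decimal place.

-12.8 dB

H(0) = 496 × 13.4 / 28900 = 0.22998
20 log₁₀(0.22998) = -12.77 dB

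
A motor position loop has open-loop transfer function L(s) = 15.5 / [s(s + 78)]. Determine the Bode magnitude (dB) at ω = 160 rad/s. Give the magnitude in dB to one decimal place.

|j160 + 78| = √(160² + 78²) = 178
|j160| = 160
|L(j160)| = 15.5 / (178 × 160) = 0.00054424
20 log₁₀(0.00054424) = -65.28 dB

-65.3 dB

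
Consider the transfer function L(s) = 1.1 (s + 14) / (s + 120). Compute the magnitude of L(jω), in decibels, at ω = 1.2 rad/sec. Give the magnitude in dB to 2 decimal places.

|j1.2 + 14| = √(1.2² + 14²) = 14.05
|j1.2 + 120| = √(1.2² + 120²) = 120
|L(j1.2)| = 1.1 × 14.05 / 120 = 0.1288
20 log₁₀(0.1288) = -17.802 dB

-17.80 dB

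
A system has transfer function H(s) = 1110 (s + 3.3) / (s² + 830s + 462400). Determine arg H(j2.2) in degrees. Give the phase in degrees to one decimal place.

33.5 deg

∠(j2.2 + 3.3) = arctan(2.2/3.3) = 33.69°
∠[(j2.2)² + 830(j2.2) + 462400] = ∠[4.624e+05 + j1826] = 0.23°
∠H(j2.2) = 33.69° − 0.23° = 33.46°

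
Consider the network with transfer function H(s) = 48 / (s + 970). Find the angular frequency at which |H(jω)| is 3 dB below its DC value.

970 rad s⁻¹

For a single-pole low-pass, the −3 dB point is at the pole: ω = 970 rad s⁻¹.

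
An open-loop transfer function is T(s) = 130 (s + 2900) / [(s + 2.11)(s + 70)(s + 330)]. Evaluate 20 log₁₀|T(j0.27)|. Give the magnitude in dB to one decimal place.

|j0.27 + 2900| = √(0.27² + 2900²) = 2900
|j0.27 + 2.11| = √(0.27² + 2.11²) = 2.127
|j0.27 + 70| = √(0.27² + 70²) = 70
|j0.27 + 330| = √(0.27² + 330²) = 330
|T(j0.27)| = 130 × 2900 / (2.127 × 70 × 330) = 7.6721
20 log₁₀(7.6721) = 17.70 dB

17.7 dB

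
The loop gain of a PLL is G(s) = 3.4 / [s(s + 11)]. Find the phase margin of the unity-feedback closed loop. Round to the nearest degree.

88°

Gain crossover: |G(jω)| = 1 at ω ≈ 0.309 rad/s.
∠G(j0.309) = −90° − arctan(0.309/11) ≈ -91.61°
PM = 180° + (-91.61°) = 88.39°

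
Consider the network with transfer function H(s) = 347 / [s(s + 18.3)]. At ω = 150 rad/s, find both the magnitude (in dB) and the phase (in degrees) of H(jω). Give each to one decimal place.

|H| = -36.3 dB, ∠H = -173.0°

|j150 + 18.3| = √(150² + 18.3²) = 151.1
|j150| = 150
|H(j150)| = 347 / (151.1 × 150) = 0.015309
20 log₁₀(0.015309) = -36.30 dB
∠(j150 + 18.3) = arctan(150/18.3) = 83.04°
∠(j150) = 90.00°
∠H(j150) = − (83.04° + 90.00°) = -173.04°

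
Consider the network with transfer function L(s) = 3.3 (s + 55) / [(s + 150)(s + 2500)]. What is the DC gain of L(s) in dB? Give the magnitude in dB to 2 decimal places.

-66.30 dB

L(0) = 3.3 × 55 / (150 × 2500) = 0.000484
20 log₁₀(0.000484) = -66.303 dB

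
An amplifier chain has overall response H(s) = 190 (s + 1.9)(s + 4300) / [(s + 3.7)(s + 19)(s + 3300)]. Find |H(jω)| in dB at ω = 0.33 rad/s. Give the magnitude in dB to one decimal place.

16.6 dB

|j0.33 + 1.9| = √(0.33² + 1.9²) = 1.928
|j0.33 + 4300| = √(0.33² + 4300²) = 4300
|j0.33 + 3.7| = √(0.33² + 3.7²) = 3.715
|j0.33 + 19| = √(0.33² + 19²) = 19
|j0.33 + 3300| = √(0.33² + 3300²) = 3300
|H(j0.33)| = 190 × 1.928 × 4300 / (3.715 × 19 × 3300) = 6.7635
20 log₁₀(6.7635) = 16.60 dB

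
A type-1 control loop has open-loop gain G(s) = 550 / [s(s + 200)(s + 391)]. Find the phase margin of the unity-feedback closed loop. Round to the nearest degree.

Gain crossover: |G(jω)| = 1 at ω ≈ 0.00703 rad/s.
∠G(j0.00703) = −90° − arctan(0.00703/200) − arctan(0.00703/391) ≈ -90.00°
PM = 180° + (-90.00°) = 90.00°

90°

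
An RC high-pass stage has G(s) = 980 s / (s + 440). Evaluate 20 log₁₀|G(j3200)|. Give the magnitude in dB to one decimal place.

59.7 dB

|j3200| = 3200
|j3200 + 440| = √(3200² + 440²) = 3230
|G(j3200)| = 980 × 3200 / 3230 = 970.87
20 log₁₀(970.87) = 59.74 dB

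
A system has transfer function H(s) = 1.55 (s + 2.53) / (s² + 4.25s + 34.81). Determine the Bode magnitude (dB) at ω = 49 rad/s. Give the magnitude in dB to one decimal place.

-29.9 dB

|j49 + 2.53| = √(49² + 2.53²) = 49.07
|(j49)² + 4.25(j49) + 34.81| = |-2366.2 + j208.25| = 2375
|H(j49)| = 1.55 × 49.07 / 2375 = 0.032017
20 log₁₀(0.032017) = -29.89 dB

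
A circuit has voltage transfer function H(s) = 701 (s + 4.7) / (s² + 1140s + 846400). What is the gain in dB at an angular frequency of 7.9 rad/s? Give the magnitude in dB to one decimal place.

-42.4 dB

|j7.9 + 4.7| = √(7.9² + 4.7²) = 9.192
|(j7.9)² + 1140(j7.9) + 846400| = |8.4634e+05 + j9006| = 8.464e+05
|H(j7.9)| = 701 × 9.192 / 8.464e+05 = 0.0076134
20 log₁₀(0.0076134) = -42.37 dB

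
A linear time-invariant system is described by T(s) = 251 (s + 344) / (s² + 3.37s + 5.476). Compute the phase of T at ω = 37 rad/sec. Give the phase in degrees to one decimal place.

∠(j37 + 344) = arctan(37/344) = 6.14°
∠[(j37)² + 3.37(j37) + 5.476] = ∠[-1363.5 + j124.69] = 174.78°
∠T(j37) = 6.14° − 174.78° = -168.64°

-168.6°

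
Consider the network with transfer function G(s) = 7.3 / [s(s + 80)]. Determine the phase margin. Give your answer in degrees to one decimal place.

89.9°

Gain crossover: |G(jω)| = 1 at ω ≈ 0.0912 rad/s.
∠G(j0.0912) = −90° − arctan(0.0912/80) ≈ -90.07°
PM = 180° + (-90.07°) = 89.93°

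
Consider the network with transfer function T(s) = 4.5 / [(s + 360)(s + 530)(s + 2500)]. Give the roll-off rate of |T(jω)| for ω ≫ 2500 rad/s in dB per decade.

-60 dB/decade

With 0 zeros and 3 poles, the high-frequency asymptotic slope is 20 × (0 − 3) = -60 dB/decade.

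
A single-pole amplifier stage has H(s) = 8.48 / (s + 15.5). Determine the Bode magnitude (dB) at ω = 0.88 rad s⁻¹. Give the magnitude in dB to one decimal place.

|j0.88 + 15.5| = √(0.88² + 15.5²) = 15.52
|H(j0.88)| = 8.48 / 15.52 = 0.54622
20 log₁₀(0.54622) = -5.25 dB

-5.3 dB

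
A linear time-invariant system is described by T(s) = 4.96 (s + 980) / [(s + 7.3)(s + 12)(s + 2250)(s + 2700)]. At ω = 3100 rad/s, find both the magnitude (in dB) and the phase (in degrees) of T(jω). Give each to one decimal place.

|j3100 + 980| = √(3100² + 980²) = 3251
|j3100 + 7.3| = √(3100² + 7.3²) = 3100
|j3100 + 12| = √(3100² + 12²) = 3100
|j3100 + 2250| = √(3100² + 2250²) = 3830
|j3100 + 2700| = √(3100² + 2700²) = 4111
|T(j3100)| = 4.96 × 3251 / (3100 × 3100 × 3830 × 4111) = 1.0656e-10
20 log₁₀(1.0656e-10) = -199.45 dB
∠(j3100 + 980) = arctan(3100/980) = 72.46°
∠(j3100 + 7.3) = arctan(3100/7.3) = 89.87°
∠(j3100 + 12) = arctan(3100/12) = 89.78°
∠(j3100 + 2250) = arctan(3100/2250) = 54.03°
∠(j3100 + 2700) = arctan(3100/2700) = 48.95°
∠T(j3100) = 72.46° − (89.87° + 89.78° + 54.03° + 48.95°) = -210.16°

|T| = -199.4 dB, ∠T = -210.2°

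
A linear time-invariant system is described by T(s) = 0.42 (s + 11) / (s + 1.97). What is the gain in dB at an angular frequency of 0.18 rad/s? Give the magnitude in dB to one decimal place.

7.4 dB

|j0.18 + 11| = √(0.18² + 11²) = 11
|j0.18 + 1.97| = √(0.18² + 1.97²) = 1.978
|T(j0.18)| = 0.42 × 11 / 1.978 = 2.3358
20 log₁₀(2.3358) = 7.37 dB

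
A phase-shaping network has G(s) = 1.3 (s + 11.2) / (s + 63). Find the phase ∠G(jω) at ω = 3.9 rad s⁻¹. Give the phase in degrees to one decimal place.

15.7°

∠(j3.9 + 11.2) = arctan(3.9/11.2) = 19.20°
∠(j3.9 + 63) = arctan(3.9/63) = 3.54°
∠G(j3.9) = 19.20° − 3.54° = 15.66°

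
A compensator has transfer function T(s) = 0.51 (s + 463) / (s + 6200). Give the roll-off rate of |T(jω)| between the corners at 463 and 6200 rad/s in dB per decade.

In this band the factors already past their corner are: zero at 463; net slope = 20 dB/decade.

20 dB/decade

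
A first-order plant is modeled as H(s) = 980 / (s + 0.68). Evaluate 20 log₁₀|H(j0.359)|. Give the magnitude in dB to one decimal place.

|j0.359 + 0.68| = √(0.359² + 0.68²) = 0.7689
|H(j0.359)| = 980 / 0.7689 = 1274.5
20 log₁₀(1274.5) = 62.11 dB

62.1 dB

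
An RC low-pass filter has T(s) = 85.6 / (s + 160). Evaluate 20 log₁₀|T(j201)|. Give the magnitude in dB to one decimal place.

|j201 + 160| = √(201² + 160²) = 256.9
|T(j201)| = 85.6 / 256.9 = 0.3332
20 log₁₀(0.3332) = -9.55 dB

-9.5 dB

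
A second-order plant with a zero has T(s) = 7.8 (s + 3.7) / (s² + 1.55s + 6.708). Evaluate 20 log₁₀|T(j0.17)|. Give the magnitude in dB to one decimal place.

12.7 dB

|j0.17 + 3.7| = √(0.17² + 3.7²) = 3.704
|(j0.17)² + 1.55(j0.17) + 6.708| = |6.6791 + j0.2635| = 6.684
|T(j0.17)| = 7.8 × 3.704 / 6.684 = 4.3221
20 log₁₀(4.3221) = 12.71 dB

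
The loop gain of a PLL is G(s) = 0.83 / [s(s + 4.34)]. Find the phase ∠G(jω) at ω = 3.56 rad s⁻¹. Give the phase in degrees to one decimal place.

-129.4°

∠(j3.56 + 4.34) = arctan(3.56/4.34) = 39.36°
∠(j3.56) = 90.00°
∠G(j3.56) = − (39.36° + 90.00°) = -129.36°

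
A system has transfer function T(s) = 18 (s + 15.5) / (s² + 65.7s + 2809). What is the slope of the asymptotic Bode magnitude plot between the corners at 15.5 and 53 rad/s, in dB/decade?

In this band the factors already past their corner are: zero at 15.5; net slope = 20 dB/decade.

20 dB/decade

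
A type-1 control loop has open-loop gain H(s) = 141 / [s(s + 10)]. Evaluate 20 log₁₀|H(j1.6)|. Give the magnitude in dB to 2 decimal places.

|j1.6 + 10| = √(1.6² + 10²) = 10.13
|j1.6| = 1.6
|H(j1.6)| = 141 / (10.13 × 1.6) = 8.7018
20 log₁₀(8.7018) = 18.792 dB

18.79 dB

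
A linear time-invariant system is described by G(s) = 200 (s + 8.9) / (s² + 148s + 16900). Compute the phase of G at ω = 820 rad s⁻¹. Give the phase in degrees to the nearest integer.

∠(j820 + 8.9) = arctan(820/8.9) = 89.38°
∠[(j820)² + 148(j820) + 16900] = ∠[-6.555e+05 + j1.2136e+05] = 169.51°
∠G(j820) = 89.38° − 169.51° = -80.13°

-80°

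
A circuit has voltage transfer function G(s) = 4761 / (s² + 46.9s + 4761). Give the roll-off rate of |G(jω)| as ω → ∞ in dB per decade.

-40 dB/decade

With 0 zeros and 2 poles, the high-frequency asymptotic slope is 20 × (0 − 2) = -40 dB/decade.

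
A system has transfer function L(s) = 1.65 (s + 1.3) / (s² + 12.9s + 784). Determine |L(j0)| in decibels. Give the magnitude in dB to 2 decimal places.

-51.26 dB

L(0) = 1.65 × 1.3 / 784 = 0.002736
20 log₁₀(0.002736) = -51.258 dB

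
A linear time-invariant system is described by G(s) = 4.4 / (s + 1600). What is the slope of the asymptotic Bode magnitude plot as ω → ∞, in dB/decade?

-20 dB/decade

With 0 zeros and 1 pole, the high-frequency asymptotic slope is 20 × (0 − 1) = -20 dB/decade.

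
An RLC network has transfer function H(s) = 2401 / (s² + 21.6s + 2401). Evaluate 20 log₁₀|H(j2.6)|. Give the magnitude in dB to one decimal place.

|(j2.6)² + 21.6(j2.6) + 2401| = |2394.2 + j56.16| = 2395
|H(j2.6)| = 2401 / 2395 = 1.0025
20 log₁₀(1.0025) = 0.02 dB

0.0 dB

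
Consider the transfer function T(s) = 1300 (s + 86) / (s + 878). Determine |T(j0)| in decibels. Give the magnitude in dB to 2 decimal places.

42.10 dB

T(0) = 1300 × 86 / 878 = 127.33
20 log₁₀(127.33) = 42.099 dB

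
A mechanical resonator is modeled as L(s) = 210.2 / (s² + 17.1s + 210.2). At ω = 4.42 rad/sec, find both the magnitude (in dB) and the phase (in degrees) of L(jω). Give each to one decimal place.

|(j4.42)² + 17.1(j4.42) + 210.2| = |190.66 + j75.582| = 205.1
|L(j4.42)| = 210.2 / 205.1 = 1.0249
20 log₁₀(1.0249) = 0.21 dB
∠[(j4.42)² + 17.1(j4.42) + 210.2] = ∠[190.66 + j75.582] = 21.62°
∠L(j4.42) = −21.62° = -21.62°

|L| = 0.2 dB, ∠L = -21.6 deg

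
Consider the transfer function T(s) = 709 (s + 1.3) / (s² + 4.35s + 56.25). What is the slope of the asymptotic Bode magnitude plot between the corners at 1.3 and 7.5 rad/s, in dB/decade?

In this band the factors already past their corner are: zero at 1.3; net slope = 20 dB/decade.

20 dB/decade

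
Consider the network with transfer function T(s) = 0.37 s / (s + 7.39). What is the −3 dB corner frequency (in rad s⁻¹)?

7.39 rad s⁻¹

For a single-pole high-pass, the −3 dB point is at the pole: ω = 7.39 rad s⁻¹.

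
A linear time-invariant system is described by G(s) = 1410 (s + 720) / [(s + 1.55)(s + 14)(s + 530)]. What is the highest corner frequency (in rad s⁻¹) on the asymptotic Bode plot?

Break frequencies occur at each pole and zero magnitude: 1.55 rad s⁻¹, 14 rad s⁻¹, 530 rad s⁻¹, 720 rad s⁻¹.
The highest is 720 rad s⁻¹.

720 rad s⁻¹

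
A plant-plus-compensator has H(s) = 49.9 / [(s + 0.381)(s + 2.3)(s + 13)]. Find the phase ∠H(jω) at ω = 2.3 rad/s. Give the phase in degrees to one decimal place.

-135.6 deg

∠(j2.3 + 0.381) = arctan(2.3/0.381) = 80.59°
∠(j2.3 + 2.3) = arctan(2.3/2.3) = 45.00°
∠(j2.3 + 13) = arctan(2.3/13) = 10.03°
∠H(j2.3) = − (80.59° + 45.00° + 10.03°) = -135.63°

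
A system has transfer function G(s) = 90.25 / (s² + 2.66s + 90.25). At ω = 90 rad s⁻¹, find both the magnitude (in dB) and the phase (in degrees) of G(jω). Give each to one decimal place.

|G| = -39.0 dB, ∠G = -178.3 deg

|(j90)² + 2.66(j90) + 90.25| = |-8009.8 + j239.4| = 8013
|G(j90)| = 90.25 / 8013 = 0.011262
20 log₁₀(0.011262) = -38.97 dB
∠[(j90)² + 2.66(j90) + 90.25] = ∠[-8009.8 + j239.4] = 178.29°
∠G(j90) = −178.29° = -178.29°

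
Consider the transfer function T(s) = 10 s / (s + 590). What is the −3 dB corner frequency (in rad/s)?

For a single-pole high-pass, the −3 dB point is at the pole: ω = 590 rad/s.

590 rad/s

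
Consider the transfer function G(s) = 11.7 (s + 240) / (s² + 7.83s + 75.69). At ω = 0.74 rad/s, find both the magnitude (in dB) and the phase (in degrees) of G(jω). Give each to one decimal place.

|j0.74 + 240| = √(0.74² + 240²) = 240
|(j0.74)² + 7.83(j0.74) + 75.69| = |75.142 + j5.7942| = 75.37
|G(j0.74)| = 11.7 × 240 / 75.37 = 37.259
20 log₁₀(37.259) = 31.42 dB
∠(j0.74 + 240) = arctan(0.74/240) = 0.18°
∠[(j0.74)² + 7.83(j0.74) + 75.69] = ∠[75.142 + j5.7942] = 4.41°
∠G(j0.74) = 0.18° − 4.41° = -4.23°

|G| = 31.4 dB, ∠G = -4.2°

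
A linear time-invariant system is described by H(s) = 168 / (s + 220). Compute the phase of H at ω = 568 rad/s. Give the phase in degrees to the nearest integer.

∠(j568 + 220) = arctan(568/220) = 68.83°
∠H(j568) = −68.83° = -68.83°

-69°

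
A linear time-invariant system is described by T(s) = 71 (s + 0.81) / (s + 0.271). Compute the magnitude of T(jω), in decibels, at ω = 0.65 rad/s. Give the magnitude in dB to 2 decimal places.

40.40 dB

|j0.65 + 0.81| = √(0.65² + 0.81²) = 1.039
|j0.65 + 0.271| = √(0.65² + 0.271²) = 0.7042
|T(j0.65)| = 71 × 1.039 / 0.7042 = 104.71
20 log₁₀(104.71) = 40.399 dB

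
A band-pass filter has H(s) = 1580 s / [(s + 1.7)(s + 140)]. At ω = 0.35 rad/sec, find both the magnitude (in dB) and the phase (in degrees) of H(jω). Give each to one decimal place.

|j0.35| = 0.35
|j0.35 + 1.7| = √(0.35² + 1.7²) = 1.736
|j0.35 + 140| = √(0.35² + 140²) = 140
|H(j0.35)| = 1580 × 0.35 / (1.736 × 140) = 2.2758
20 log₁₀(2.2758) = 7.14 dB
∠(j0.35) = 90.00°
∠(j0.35 + 1.7) = arctan(0.35/1.7) = 11.63°
∠(j0.35 + 140) = arctan(0.35/140) = 0.14°
∠H(j0.35) = 90.00° − (11.63° + 0.14°) = 78.22°

|H| = 7.1 dB, ∠H = 78.2°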